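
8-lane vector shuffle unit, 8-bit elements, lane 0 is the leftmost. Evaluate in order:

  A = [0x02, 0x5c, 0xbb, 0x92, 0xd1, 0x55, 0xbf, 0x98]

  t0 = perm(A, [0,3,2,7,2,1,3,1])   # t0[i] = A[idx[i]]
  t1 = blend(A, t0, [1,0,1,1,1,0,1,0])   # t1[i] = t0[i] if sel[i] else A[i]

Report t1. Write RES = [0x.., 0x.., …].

→ t0 |02|92|bb|98|bb|5c|92|5c|
→ t1 |02|5c|bb|98|bb|55|92|98|

RES = [ 0x02  0x5c  0xbb  0x98  0xbb  0x55  0x92  0x98 ]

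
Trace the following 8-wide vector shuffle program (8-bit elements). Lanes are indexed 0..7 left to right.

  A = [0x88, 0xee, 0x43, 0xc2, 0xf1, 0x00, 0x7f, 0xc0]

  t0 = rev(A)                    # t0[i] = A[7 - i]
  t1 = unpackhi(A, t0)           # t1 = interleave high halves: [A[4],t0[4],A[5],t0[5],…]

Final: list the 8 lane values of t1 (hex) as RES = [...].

t0 = [0xc0, 0x7f, 0x00, 0xf1, 0xc2, 0x43, 0xee, 0x88]
t1 = [0xf1, 0xc2, 0x00, 0x43, 0x7f, 0xee, 0xc0, 0x88]

RES = [0xf1, 0xc2, 0x00, 0x43, 0x7f, 0xee, 0xc0, 0x88]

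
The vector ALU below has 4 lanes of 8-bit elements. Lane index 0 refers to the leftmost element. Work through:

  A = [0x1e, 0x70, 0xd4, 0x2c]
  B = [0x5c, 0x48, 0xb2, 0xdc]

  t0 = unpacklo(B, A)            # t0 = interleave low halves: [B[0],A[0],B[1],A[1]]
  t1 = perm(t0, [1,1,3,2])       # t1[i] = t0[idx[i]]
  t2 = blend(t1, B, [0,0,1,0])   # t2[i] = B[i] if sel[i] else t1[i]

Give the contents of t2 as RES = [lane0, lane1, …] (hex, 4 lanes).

RES = [ 0x1e  0x1e  0xb2  0x48 ]

  t0: 5c 1e 48 70
  t1: 1e 1e 70 48
  t2: 1e 1e b2 48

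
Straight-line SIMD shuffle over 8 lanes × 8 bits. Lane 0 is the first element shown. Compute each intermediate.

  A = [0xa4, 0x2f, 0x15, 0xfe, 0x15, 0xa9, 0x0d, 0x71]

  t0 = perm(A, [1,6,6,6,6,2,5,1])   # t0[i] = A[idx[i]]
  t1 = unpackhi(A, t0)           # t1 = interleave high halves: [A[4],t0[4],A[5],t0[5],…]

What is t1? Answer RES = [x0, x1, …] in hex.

RES = [ 0x15  0x0d  0xa9  0x15  0x0d  0xa9  0x71  0x2f ]

→ t0 |2f|0d|0d|0d|0d|15|a9|2f|
→ t1 |15|0d|a9|15|0d|a9|71|2f|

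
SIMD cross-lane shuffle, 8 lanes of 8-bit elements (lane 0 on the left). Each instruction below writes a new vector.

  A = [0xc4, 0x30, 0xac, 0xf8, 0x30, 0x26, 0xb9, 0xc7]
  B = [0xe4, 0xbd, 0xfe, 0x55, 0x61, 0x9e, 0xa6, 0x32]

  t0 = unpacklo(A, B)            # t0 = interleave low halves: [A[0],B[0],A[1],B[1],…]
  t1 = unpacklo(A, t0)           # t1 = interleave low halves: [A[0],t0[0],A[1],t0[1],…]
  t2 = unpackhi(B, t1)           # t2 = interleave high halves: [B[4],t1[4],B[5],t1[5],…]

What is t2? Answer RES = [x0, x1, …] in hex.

RES = [ 0x61  0xac  0x9e  0x30  0xa6  0xf8  0x32  0xbd ]

t0 = [0xc4, 0xe4, 0x30, 0xbd, 0xac, 0xfe, 0xf8, 0x55]
t1 = [0xc4, 0xc4, 0x30, 0xe4, 0xac, 0x30, 0xf8, 0xbd]
t2 = [0x61, 0xac, 0x9e, 0x30, 0xa6, 0xf8, 0x32, 0xbd]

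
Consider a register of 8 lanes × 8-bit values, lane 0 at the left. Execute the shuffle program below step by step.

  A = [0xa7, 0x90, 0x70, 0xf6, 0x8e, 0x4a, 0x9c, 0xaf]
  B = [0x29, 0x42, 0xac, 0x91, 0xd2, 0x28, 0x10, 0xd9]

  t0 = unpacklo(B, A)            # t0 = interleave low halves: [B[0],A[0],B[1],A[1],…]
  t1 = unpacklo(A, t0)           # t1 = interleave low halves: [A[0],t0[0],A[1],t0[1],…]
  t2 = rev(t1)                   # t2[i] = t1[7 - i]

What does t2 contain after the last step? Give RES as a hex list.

t0 = [0x29, 0xa7, 0x42, 0x90, 0xac, 0x70, 0x91, 0xf6]
t1 = [0xa7, 0x29, 0x90, 0xa7, 0x70, 0x42, 0xf6, 0x90]
t2 = [0x90, 0xf6, 0x42, 0x70, 0xa7, 0x90, 0x29, 0xa7]

RES = [0x90, 0xf6, 0x42, 0x70, 0xa7, 0x90, 0x29, 0xa7]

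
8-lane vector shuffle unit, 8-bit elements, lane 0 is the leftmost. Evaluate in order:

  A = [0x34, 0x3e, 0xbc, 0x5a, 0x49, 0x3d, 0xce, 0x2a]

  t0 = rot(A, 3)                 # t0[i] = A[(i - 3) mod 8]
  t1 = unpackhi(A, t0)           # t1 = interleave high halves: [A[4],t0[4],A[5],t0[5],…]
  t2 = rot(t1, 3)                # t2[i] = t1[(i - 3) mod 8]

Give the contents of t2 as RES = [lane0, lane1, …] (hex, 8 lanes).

RES = [0x5a, 0x2a, 0x49, 0x49, 0x3e, 0x3d, 0xbc, 0xce]

t0 = [0x3d, 0xce, 0x2a, 0x34, 0x3e, 0xbc, 0x5a, 0x49]
t1 = [0x49, 0x3e, 0x3d, 0xbc, 0xce, 0x5a, 0x2a, 0x49]
t2 = [0x5a, 0x2a, 0x49, 0x49, 0x3e, 0x3d, 0xbc, 0xce]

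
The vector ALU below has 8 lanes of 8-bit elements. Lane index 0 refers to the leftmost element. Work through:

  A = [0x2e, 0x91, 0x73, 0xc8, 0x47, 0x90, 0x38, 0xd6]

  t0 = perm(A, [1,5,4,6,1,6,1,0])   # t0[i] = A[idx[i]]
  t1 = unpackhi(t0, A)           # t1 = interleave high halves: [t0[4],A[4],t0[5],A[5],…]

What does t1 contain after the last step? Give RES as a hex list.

→ t0 |91|90|47|38|91|38|91|2e|
→ t1 |91|47|38|90|91|38|2e|d6|

RES = [0x91, 0x47, 0x38, 0x90, 0x91, 0x38, 0x2e, 0xd6]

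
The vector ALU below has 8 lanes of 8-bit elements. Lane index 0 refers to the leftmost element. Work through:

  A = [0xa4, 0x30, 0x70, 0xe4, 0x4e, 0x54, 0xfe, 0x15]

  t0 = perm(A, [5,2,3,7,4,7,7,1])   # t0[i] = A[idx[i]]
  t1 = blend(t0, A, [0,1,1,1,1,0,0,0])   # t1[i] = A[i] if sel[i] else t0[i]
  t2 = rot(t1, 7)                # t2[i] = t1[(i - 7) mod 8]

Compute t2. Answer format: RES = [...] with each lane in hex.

t0 = [0x54, 0x70, 0xe4, 0x15, 0x4e, 0x15, 0x15, 0x30]
t1 = [0x54, 0x30, 0x70, 0xe4, 0x4e, 0x15, 0x15, 0x30]
t2 = [0x30, 0x70, 0xe4, 0x4e, 0x15, 0x15, 0x30, 0x54]

RES = [ 0x30  0x70  0xe4  0x4e  0x15  0x15  0x30  0x54 ]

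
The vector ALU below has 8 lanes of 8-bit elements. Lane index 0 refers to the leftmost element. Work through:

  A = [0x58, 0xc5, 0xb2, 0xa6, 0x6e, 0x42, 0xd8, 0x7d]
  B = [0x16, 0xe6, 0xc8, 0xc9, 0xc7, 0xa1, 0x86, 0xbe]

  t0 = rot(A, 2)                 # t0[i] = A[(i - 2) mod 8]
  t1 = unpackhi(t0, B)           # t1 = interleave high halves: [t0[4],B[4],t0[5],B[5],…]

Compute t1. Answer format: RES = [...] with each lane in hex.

→ t0 |d8|7d|58|c5|b2|a6|6e|42|
→ t1 |b2|c7|a6|a1|6e|86|42|be|

RES = [0xb2, 0xc7, 0xa6, 0xa1, 0x6e, 0x86, 0x42, 0xbe]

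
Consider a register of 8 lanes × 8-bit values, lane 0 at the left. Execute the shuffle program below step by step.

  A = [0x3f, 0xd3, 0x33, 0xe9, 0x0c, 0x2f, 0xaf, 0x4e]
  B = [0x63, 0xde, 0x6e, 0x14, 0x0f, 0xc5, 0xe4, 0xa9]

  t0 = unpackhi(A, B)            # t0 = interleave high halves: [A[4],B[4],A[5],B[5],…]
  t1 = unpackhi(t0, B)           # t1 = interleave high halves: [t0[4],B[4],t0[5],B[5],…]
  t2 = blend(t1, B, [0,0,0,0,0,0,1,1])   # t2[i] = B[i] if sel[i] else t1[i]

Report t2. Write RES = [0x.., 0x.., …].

RES = [0xaf, 0x0f, 0xe4, 0xc5, 0x4e, 0xe4, 0xe4, 0xa9]

→ t0 |0c|0f|2f|c5|af|e4|4e|a9|
→ t1 |af|0f|e4|c5|4e|e4|a9|a9|
→ t2 |af|0f|e4|c5|4e|e4|e4|a9|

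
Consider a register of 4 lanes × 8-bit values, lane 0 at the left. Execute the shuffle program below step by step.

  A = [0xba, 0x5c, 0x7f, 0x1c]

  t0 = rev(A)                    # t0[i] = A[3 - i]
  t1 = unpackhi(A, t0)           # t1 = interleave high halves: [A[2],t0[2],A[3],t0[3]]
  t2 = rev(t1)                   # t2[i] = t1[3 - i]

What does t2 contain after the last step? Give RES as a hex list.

→ t0 |1c|7f|5c|ba|
→ t1 |7f|5c|1c|ba|
→ t2 |ba|1c|5c|7f|

RES = [ 0xba  0x1c  0x5c  0x7f ]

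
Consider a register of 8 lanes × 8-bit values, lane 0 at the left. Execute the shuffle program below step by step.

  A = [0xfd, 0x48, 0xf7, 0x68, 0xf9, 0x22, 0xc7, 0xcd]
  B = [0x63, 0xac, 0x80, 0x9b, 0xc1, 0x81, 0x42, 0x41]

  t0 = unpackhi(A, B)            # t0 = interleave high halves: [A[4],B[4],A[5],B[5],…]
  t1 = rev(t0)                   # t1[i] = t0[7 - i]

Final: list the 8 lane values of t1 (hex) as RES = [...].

RES = [0x41, 0xcd, 0x42, 0xc7, 0x81, 0x22, 0xc1, 0xf9]

→ t0 |f9|c1|22|81|c7|42|cd|41|
→ t1 |41|cd|42|c7|81|22|c1|f9|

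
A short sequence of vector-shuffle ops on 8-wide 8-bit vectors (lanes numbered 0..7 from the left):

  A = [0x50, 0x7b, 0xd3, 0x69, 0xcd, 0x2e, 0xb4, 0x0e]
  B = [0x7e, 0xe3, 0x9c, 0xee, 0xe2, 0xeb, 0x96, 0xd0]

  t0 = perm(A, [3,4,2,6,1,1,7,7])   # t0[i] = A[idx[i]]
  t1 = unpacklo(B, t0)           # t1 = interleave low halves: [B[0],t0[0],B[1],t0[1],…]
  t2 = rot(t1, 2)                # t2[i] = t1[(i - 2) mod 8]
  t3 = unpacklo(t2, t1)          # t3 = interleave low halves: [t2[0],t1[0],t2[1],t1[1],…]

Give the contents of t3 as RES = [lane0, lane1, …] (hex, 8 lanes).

RES = [0xee, 0x7e, 0xb4, 0x69, 0x7e, 0xe3, 0x69, 0xcd]

t0 = [0x69, 0xcd, 0xd3, 0xb4, 0x7b, 0x7b, 0x0e, 0x0e]
t1 = [0x7e, 0x69, 0xe3, 0xcd, 0x9c, 0xd3, 0xee, 0xb4]
t2 = [0xee, 0xb4, 0x7e, 0x69, 0xe3, 0xcd, 0x9c, 0xd3]
t3 = [0xee, 0x7e, 0xb4, 0x69, 0x7e, 0xe3, 0x69, 0xcd]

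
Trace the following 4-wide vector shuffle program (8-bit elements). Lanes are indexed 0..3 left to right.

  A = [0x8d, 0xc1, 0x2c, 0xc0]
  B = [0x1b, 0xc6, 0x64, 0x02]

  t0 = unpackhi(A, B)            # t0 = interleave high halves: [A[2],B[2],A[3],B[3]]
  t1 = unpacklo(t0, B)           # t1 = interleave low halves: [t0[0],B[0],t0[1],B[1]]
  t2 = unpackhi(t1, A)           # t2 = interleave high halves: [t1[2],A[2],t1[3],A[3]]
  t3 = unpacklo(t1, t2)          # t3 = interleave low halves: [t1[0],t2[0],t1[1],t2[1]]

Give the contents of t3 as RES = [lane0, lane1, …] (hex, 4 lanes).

  t0: 2c 64 c0 02
  t1: 2c 1b 64 c6
  t2: 64 2c c6 c0
  t3: 2c 64 1b 2c

RES = [ 0x2c  0x64  0x1b  0x2c ]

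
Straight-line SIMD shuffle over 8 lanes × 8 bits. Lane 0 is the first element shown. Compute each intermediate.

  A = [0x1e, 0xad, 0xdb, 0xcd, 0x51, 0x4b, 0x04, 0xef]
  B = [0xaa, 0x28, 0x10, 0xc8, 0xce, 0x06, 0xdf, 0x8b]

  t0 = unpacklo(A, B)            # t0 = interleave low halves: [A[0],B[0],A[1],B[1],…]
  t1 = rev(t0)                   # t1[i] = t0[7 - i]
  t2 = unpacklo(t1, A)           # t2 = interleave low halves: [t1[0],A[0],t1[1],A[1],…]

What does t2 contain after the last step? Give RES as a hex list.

RES = [0xc8, 0x1e, 0xcd, 0xad, 0x10, 0xdb, 0xdb, 0xcd]

→ t0 |1e|aa|ad|28|db|10|cd|c8|
→ t1 |c8|cd|10|db|28|ad|aa|1e|
→ t2 |c8|1e|cd|ad|10|db|db|cd|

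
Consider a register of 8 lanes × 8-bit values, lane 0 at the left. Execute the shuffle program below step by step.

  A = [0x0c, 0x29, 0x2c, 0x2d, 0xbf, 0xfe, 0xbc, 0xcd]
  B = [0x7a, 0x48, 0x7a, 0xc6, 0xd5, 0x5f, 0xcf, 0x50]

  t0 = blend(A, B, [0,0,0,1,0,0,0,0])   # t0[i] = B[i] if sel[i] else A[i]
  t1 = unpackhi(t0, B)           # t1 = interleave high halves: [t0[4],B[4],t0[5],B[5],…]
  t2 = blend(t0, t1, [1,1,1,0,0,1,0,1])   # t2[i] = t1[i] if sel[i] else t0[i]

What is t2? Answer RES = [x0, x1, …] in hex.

RES = [ 0xbf  0xd5  0xfe  0xc6  0xbf  0xcf  0xbc  0x50 ]

  t0: 0c 29 2c c6 bf fe bc cd
  t1: bf d5 fe 5f bc cf cd 50
  t2: bf d5 fe c6 bf cf bc 50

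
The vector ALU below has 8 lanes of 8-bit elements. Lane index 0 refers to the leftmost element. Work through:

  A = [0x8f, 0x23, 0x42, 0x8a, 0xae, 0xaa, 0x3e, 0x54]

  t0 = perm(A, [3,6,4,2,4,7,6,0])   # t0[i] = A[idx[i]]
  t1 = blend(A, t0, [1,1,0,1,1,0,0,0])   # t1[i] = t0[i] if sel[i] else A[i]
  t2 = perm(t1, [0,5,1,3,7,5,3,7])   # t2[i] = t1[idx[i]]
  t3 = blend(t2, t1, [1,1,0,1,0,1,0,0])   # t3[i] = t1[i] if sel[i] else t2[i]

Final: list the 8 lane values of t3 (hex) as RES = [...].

RES = [ 0x8a  0x3e  0x3e  0x42  0x54  0xaa  0x42  0x54 ]

→ t0 |8a|3e|ae|42|ae|54|3e|8f|
→ t1 |8a|3e|42|42|ae|aa|3e|54|
→ t2 |8a|aa|3e|42|54|aa|42|54|
→ t3 |8a|3e|3e|42|54|aa|42|54|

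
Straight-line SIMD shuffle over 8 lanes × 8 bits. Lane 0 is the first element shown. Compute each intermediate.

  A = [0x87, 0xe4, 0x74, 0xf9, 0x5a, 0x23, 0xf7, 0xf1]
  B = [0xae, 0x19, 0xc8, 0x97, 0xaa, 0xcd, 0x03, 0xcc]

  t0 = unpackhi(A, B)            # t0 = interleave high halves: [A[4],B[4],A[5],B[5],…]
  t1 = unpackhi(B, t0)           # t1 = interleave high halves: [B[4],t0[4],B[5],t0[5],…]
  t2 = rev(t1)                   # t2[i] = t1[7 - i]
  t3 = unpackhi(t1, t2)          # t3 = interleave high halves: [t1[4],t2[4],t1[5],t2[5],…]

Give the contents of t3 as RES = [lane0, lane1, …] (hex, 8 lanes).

RES = [0x03, 0x03, 0xf1, 0xcd, 0xcc, 0xf7, 0xcc, 0xaa]

t0 = [0x5a, 0xaa, 0x23, 0xcd, 0xf7, 0x03, 0xf1, 0xcc]
t1 = [0xaa, 0xf7, 0xcd, 0x03, 0x03, 0xf1, 0xcc, 0xcc]
t2 = [0xcc, 0xcc, 0xf1, 0x03, 0x03, 0xcd, 0xf7, 0xaa]
t3 = [0x03, 0x03, 0xf1, 0xcd, 0xcc, 0xf7, 0xcc, 0xaa]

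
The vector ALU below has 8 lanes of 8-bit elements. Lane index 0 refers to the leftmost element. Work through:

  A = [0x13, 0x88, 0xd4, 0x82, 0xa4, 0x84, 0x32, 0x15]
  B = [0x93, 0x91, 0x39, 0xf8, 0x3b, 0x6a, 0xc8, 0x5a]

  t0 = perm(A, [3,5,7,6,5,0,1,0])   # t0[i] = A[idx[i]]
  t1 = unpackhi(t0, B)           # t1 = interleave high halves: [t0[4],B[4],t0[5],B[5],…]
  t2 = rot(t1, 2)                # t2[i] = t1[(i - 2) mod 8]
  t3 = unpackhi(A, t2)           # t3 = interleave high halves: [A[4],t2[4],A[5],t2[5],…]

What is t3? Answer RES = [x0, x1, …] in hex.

t0 = [0x82, 0x84, 0x15, 0x32, 0x84, 0x13, 0x88, 0x13]
t1 = [0x84, 0x3b, 0x13, 0x6a, 0x88, 0xc8, 0x13, 0x5a]
t2 = [0x13, 0x5a, 0x84, 0x3b, 0x13, 0x6a, 0x88, 0xc8]
t3 = [0xa4, 0x13, 0x84, 0x6a, 0x32, 0x88, 0x15, 0xc8]

RES = [0xa4, 0x13, 0x84, 0x6a, 0x32, 0x88, 0x15, 0xc8]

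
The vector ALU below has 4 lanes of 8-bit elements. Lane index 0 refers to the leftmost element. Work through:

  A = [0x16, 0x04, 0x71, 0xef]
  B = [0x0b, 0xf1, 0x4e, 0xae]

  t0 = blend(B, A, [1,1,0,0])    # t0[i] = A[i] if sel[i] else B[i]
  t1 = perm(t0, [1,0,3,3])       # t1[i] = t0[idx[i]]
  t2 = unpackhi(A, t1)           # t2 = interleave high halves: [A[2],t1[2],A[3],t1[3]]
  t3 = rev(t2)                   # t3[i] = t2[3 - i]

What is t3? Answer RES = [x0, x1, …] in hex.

→ t0 |16|04|4e|ae|
→ t1 |04|16|ae|ae|
→ t2 |71|ae|ef|ae|
→ t3 |ae|ef|ae|71|

RES = [0xae, 0xef, 0xae, 0x71]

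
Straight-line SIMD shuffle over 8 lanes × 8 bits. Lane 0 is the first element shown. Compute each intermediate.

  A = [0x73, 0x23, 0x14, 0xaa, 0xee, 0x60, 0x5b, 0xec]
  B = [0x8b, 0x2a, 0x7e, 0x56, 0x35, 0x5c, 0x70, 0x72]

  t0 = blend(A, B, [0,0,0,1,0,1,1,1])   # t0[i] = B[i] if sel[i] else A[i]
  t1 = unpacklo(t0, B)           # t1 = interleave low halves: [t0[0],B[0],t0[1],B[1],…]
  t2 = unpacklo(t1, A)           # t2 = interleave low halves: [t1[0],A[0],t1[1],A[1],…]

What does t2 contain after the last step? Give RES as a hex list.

  t0: 73 23 14 56 ee 5c 70 72
  t1: 73 8b 23 2a 14 7e 56 56
  t2: 73 73 8b 23 23 14 2a aa

RES = [ 0x73  0x73  0x8b  0x23  0x23  0x14  0x2a  0xaa ]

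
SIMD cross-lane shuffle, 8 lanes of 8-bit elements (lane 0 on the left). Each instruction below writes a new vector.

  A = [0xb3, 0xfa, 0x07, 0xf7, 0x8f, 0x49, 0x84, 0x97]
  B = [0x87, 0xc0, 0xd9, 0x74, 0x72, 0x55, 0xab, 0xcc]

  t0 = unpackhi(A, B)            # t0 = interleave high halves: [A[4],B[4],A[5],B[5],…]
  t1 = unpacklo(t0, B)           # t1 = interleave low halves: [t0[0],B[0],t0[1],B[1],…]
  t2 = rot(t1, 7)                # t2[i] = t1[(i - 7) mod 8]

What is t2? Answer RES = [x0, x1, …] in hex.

RES = [ 0x87  0x72  0xc0  0x49  0xd9  0x55  0x74  0x8f ]

→ t0 |8f|72|49|55|84|ab|97|cc|
→ t1 |8f|87|72|c0|49|d9|55|74|
→ t2 |87|72|c0|49|d9|55|74|8f|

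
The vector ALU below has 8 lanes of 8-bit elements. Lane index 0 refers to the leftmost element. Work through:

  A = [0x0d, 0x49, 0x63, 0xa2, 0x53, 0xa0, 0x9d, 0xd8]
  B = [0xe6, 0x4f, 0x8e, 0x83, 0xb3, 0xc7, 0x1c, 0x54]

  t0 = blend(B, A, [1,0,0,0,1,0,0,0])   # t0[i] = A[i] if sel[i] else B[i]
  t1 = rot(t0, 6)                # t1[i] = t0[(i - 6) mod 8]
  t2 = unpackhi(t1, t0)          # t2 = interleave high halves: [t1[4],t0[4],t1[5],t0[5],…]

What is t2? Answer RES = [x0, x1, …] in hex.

→ t0 |0d|4f|8e|83|53|c7|1c|54|
→ t1 |8e|83|53|c7|1c|54|0d|4f|
→ t2 |1c|53|54|c7|0d|1c|4f|54|

RES = [ 0x1c  0x53  0x54  0xc7  0x0d  0x1c  0x4f  0x54 ]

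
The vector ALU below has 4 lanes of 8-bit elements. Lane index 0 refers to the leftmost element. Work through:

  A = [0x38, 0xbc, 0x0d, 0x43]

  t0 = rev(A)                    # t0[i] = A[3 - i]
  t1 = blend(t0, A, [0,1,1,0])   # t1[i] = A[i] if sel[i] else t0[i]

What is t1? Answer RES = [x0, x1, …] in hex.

RES = [0x43, 0xbc, 0x0d, 0x38]

  t0: 43 0d bc 38
  t1: 43 bc 0d 38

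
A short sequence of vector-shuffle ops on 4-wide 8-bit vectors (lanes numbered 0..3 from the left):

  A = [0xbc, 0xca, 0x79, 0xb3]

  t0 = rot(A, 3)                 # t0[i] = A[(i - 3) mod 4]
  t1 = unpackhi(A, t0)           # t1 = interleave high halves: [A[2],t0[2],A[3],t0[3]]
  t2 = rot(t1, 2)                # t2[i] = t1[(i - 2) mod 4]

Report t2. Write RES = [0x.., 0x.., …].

RES = [0xb3, 0xbc, 0x79, 0xb3]

t0 = [0xca, 0x79, 0xb3, 0xbc]
t1 = [0x79, 0xb3, 0xb3, 0xbc]
t2 = [0xb3, 0xbc, 0x79, 0xb3]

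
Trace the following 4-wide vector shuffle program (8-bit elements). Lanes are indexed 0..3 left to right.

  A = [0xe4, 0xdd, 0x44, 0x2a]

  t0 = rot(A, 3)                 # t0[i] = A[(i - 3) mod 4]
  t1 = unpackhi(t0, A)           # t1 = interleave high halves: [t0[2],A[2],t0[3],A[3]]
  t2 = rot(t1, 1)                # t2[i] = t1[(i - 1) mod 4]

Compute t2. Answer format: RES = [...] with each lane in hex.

RES = [0x2a, 0x2a, 0x44, 0xe4]

→ t0 |dd|44|2a|e4|
→ t1 |2a|44|e4|2a|
→ t2 |2a|2a|44|e4|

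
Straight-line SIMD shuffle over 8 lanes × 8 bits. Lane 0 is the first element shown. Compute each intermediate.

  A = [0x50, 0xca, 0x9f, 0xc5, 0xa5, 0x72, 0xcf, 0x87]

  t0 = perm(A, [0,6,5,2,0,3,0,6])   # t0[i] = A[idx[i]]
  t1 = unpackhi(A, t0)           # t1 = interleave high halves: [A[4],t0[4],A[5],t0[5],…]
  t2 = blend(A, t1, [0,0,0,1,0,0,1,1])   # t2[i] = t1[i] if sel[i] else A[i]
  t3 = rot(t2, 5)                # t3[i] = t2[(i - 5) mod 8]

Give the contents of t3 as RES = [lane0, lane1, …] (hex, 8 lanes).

  t0: 50 cf 72 9f 50 c5 50 cf
  t1: a5 50 72 c5 cf 50 87 cf
  t2: 50 ca 9f c5 a5 72 87 cf
  t3: c5 a5 72 87 cf 50 ca 9f

RES = [ 0xc5  0xa5  0x72  0x87  0xcf  0x50  0xca  0x9f ]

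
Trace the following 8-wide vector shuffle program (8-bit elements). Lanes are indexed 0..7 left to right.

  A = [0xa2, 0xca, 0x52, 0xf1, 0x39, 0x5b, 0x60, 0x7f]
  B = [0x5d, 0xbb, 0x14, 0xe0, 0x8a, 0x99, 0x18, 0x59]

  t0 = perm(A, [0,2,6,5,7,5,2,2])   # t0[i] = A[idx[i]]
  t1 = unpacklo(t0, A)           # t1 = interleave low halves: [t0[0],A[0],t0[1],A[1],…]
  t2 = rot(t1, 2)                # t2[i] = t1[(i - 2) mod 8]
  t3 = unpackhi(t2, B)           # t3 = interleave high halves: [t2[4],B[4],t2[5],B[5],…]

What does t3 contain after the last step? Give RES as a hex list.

RES = [ 0x52  0x8a  0xca  0x99  0x60  0x18  0x52  0x59 ]

  t0: a2 52 60 5b 7f 5b 52 52
  t1: a2 a2 52 ca 60 52 5b f1
  t2: 5b f1 a2 a2 52 ca 60 52
  t3: 52 8a ca 99 60 18 52 59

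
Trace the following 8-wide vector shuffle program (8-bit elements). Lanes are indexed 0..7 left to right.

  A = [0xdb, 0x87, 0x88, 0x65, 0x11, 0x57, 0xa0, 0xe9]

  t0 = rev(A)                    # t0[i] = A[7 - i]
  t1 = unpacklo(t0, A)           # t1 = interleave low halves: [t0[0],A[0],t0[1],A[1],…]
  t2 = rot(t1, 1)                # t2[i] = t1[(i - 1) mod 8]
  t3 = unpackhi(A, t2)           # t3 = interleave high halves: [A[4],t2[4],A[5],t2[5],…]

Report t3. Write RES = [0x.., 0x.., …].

→ t0 |e9|a0|57|11|65|88|87|db|
→ t1 |e9|db|a0|87|57|88|11|65|
→ t2 |65|e9|db|a0|87|57|88|11|
→ t3 |11|87|57|57|a0|88|e9|11|

RES = [0x11, 0x87, 0x57, 0x57, 0xa0, 0x88, 0xe9, 0x11]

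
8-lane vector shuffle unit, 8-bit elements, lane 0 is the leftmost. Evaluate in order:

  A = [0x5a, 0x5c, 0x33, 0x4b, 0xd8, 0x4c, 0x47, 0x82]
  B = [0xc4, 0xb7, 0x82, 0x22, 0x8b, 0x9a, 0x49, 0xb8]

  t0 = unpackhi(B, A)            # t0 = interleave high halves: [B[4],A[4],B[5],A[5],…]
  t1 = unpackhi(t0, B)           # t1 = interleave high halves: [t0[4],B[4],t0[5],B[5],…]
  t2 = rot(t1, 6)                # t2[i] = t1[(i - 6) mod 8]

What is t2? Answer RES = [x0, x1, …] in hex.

RES = [0x47, 0x9a, 0xb8, 0x49, 0x82, 0xb8, 0x49, 0x8b]

t0 = [0x8b, 0xd8, 0x9a, 0x4c, 0x49, 0x47, 0xb8, 0x82]
t1 = [0x49, 0x8b, 0x47, 0x9a, 0xb8, 0x49, 0x82, 0xb8]
t2 = [0x47, 0x9a, 0xb8, 0x49, 0x82, 0xb8, 0x49, 0x8b]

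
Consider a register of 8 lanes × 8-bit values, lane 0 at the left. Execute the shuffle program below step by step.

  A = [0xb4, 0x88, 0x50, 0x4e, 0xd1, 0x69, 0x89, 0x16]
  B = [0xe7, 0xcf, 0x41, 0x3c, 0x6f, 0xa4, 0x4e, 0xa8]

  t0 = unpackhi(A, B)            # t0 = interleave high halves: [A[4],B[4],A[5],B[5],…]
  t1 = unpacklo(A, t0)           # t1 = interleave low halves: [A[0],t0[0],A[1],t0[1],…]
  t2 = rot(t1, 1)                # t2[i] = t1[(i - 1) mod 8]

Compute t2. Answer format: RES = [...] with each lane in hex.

RES = [0xa4, 0xb4, 0xd1, 0x88, 0x6f, 0x50, 0x69, 0x4e]

→ t0 |d1|6f|69|a4|89|4e|16|a8|
→ t1 |b4|d1|88|6f|50|69|4e|a4|
→ t2 |a4|b4|d1|88|6f|50|69|4e|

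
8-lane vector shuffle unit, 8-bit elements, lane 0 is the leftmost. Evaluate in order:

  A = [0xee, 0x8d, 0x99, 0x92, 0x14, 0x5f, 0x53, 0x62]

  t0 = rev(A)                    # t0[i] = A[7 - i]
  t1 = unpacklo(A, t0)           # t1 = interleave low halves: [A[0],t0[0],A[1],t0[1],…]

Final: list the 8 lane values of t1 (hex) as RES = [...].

t0 = [0x62, 0x53, 0x5f, 0x14, 0x92, 0x99, 0x8d, 0xee]
t1 = [0xee, 0x62, 0x8d, 0x53, 0x99, 0x5f, 0x92, 0x14]

RES = [0xee, 0x62, 0x8d, 0x53, 0x99, 0x5f, 0x92, 0x14]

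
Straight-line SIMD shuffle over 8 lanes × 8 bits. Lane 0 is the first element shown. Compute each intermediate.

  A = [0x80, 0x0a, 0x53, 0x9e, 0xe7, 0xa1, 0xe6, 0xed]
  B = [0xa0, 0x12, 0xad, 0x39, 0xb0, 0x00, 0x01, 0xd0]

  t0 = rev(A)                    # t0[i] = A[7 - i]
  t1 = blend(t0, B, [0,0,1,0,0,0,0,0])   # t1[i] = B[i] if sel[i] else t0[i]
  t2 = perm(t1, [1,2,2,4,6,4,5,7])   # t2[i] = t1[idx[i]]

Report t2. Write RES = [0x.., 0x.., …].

  t0: ed e6 a1 e7 9e 53 0a 80
  t1: ed e6 ad e7 9e 53 0a 80
  t2: e6 ad ad 9e 0a 9e 53 80

RES = [ 0xe6  0xad  0xad  0x9e  0x0a  0x9e  0x53  0x80 ]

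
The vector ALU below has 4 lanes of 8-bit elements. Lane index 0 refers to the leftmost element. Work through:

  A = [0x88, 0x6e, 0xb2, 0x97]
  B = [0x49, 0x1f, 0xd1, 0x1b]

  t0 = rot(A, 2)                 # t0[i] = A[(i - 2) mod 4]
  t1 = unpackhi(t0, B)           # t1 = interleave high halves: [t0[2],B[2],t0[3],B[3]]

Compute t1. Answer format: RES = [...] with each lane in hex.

  t0: b2 97 88 6e
  t1: 88 d1 6e 1b

RES = [ 0x88  0xd1  0x6e  0x1b ]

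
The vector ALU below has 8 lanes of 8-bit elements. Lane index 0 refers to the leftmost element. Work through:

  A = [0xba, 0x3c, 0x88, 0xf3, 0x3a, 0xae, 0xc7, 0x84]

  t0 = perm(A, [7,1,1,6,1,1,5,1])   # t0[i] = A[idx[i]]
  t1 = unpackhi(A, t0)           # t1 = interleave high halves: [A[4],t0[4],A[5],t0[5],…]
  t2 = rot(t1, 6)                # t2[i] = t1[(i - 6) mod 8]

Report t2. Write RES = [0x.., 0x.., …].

  t0: 84 3c 3c c7 3c 3c ae 3c
  t1: 3a 3c ae 3c c7 ae 84 3c
  t2: ae 3c c7 ae 84 3c 3a 3c

RES = [0xae, 0x3c, 0xc7, 0xae, 0x84, 0x3c, 0x3a, 0x3c]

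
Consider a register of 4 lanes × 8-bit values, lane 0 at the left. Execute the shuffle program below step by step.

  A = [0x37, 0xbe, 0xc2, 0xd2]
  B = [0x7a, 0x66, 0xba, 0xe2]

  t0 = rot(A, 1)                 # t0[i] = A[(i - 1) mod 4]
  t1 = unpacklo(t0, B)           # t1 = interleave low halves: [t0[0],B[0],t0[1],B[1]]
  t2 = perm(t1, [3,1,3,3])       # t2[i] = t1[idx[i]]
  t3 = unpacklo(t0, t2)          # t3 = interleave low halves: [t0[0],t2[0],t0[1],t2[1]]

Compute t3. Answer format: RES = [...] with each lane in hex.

→ t0 |d2|37|be|c2|
→ t1 |d2|7a|37|66|
→ t2 |66|7a|66|66|
→ t3 |d2|66|37|7a|

RES = [0xd2, 0x66, 0x37, 0x7a]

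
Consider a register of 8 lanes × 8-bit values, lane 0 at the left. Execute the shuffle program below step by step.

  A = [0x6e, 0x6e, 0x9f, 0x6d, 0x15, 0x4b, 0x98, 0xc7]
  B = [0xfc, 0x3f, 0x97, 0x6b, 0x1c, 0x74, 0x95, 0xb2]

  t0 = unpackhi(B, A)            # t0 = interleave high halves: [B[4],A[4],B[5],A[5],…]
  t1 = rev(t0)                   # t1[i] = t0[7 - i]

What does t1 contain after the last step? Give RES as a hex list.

→ t0 |1c|15|74|4b|95|98|b2|c7|
→ t1 |c7|b2|98|95|4b|74|15|1c|

RES = [0xc7, 0xb2, 0x98, 0x95, 0x4b, 0x74, 0x15, 0x1c]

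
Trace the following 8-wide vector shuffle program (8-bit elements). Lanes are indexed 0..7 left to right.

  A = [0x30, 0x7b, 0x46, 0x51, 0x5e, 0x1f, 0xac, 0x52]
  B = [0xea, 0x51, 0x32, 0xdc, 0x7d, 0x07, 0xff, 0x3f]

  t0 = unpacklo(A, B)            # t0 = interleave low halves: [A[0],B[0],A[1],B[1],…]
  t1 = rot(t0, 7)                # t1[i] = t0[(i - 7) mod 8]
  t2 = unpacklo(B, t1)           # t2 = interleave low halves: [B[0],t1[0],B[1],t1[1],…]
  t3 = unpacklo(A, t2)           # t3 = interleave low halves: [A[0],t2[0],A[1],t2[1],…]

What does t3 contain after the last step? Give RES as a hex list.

RES = [0x30, 0xea, 0x7b, 0xea, 0x46, 0x51, 0x51, 0x7b]

  t0: 30 ea 7b 51 46 32 51 dc
  t1: ea 7b 51 46 32 51 dc 30
  t2: ea ea 51 7b 32 51 dc 46
  t3: 30 ea 7b ea 46 51 51 7b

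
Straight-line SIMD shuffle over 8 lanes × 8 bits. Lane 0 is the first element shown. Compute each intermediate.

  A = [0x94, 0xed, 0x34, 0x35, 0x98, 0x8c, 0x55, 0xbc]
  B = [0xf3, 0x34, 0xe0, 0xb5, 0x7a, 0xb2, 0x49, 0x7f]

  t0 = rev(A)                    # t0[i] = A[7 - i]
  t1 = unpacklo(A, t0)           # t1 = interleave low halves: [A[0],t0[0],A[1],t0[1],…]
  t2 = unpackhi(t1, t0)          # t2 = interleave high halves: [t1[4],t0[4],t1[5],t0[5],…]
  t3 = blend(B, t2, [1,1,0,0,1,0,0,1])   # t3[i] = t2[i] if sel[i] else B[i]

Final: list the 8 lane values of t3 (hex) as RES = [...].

  t0: bc 55 8c 98 35 34 ed 94
  t1: 94 bc ed 55 34 8c 35 98
  t2: 34 35 8c 34 35 ed 98 94
  t3: 34 35 e0 b5 35 b2 49 94

RES = [0x34, 0x35, 0xe0, 0xb5, 0x35, 0xb2, 0x49, 0x94]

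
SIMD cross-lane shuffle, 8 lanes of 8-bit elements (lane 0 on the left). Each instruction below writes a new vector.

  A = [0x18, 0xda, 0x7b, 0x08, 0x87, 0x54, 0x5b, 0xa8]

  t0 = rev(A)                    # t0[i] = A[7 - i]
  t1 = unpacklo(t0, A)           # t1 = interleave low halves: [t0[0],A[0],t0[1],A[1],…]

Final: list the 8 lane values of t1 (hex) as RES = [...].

RES = [0xa8, 0x18, 0x5b, 0xda, 0x54, 0x7b, 0x87, 0x08]

  t0: a8 5b 54 87 08 7b da 18
  t1: a8 18 5b da 54 7b 87 08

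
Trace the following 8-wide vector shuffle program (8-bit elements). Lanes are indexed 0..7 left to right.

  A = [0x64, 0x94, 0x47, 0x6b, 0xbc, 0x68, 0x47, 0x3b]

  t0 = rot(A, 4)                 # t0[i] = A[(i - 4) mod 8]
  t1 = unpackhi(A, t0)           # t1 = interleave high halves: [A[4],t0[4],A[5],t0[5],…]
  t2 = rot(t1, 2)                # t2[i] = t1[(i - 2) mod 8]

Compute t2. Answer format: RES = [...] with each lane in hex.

RES = [ 0x3b  0x6b  0xbc  0x64  0x68  0x94  0x47  0x47 ]

t0 = [0xbc, 0x68, 0x47, 0x3b, 0x64, 0x94, 0x47, 0x6b]
t1 = [0xbc, 0x64, 0x68, 0x94, 0x47, 0x47, 0x3b, 0x6b]
t2 = [0x3b, 0x6b, 0xbc, 0x64, 0x68, 0x94, 0x47, 0x47]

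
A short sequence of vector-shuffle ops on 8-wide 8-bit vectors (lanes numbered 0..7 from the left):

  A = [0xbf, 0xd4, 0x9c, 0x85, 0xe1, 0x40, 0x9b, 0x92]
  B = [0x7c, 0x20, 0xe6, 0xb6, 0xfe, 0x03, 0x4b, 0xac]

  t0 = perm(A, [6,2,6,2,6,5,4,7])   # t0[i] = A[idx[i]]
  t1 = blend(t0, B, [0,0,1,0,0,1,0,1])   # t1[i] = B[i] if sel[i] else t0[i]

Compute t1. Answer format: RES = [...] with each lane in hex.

RES = [ 0x9b  0x9c  0xe6  0x9c  0x9b  0x03  0xe1  0xac ]

t0 = [0x9b, 0x9c, 0x9b, 0x9c, 0x9b, 0x40, 0xe1, 0x92]
t1 = [0x9b, 0x9c, 0xe6, 0x9c, 0x9b, 0x03, 0xe1, 0xac]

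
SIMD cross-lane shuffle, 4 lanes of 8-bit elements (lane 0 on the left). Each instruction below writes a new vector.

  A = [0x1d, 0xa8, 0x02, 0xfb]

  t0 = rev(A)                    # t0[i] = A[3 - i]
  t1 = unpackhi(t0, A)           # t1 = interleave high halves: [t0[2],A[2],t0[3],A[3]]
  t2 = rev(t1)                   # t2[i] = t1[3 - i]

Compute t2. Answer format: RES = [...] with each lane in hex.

  t0: fb 02 a8 1d
  t1: a8 02 1d fb
  t2: fb 1d 02 a8

RES = [0xfb, 0x1d, 0x02, 0xa8]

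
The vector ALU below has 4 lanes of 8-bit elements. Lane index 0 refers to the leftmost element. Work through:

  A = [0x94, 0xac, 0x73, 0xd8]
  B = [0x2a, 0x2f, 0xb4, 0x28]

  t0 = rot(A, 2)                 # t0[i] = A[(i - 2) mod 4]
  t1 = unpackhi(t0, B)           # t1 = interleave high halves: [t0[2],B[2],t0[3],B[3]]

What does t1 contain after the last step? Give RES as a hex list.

RES = [ 0x94  0xb4  0xac  0x28 ]

t0 = [0x73, 0xd8, 0x94, 0xac]
t1 = [0x94, 0xb4, 0xac, 0x28]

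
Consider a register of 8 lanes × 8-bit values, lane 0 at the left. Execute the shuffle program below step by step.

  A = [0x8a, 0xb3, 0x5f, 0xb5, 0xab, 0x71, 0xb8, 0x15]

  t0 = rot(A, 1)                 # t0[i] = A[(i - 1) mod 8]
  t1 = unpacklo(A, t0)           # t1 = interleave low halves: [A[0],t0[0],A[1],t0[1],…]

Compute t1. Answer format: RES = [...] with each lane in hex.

RES = [ 0x8a  0x15  0xb3  0x8a  0x5f  0xb3  0xb5  0x5f ]

→ t0 |15|8a|b3|5f|b5|ab|71|b8|
→ t1 |8a|15|b3|8a|5f|b3|b5|5f|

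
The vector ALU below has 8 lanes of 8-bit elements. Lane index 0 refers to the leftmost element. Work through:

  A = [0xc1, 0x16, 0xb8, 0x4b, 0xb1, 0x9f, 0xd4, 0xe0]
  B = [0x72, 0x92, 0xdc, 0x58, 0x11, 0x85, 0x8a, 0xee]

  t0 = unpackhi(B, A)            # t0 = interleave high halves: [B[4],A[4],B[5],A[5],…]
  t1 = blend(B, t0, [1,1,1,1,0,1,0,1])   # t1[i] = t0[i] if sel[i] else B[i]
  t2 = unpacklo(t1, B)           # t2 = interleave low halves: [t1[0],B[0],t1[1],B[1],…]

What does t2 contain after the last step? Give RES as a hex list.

→ t0 |11|b1|85|9f|8a|d4|ee|e0|
→ t1 |11|b1|85|9f|11|d4|8a|e0|
→ t2 |11|72|b1|92|85|dc|9f|58|

RES = [0x11, 0x72, 0xb1, 0x92, 0x85, 0xdc, 0x9f, 0x58]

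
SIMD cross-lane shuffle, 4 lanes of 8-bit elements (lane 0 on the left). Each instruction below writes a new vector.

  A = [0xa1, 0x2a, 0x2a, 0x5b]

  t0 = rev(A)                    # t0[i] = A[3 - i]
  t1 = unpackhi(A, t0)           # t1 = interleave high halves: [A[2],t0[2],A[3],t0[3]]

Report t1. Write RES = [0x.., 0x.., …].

RES = [ 0x2a  0x2a  0x5b  0xa1 ]

→ t0 |5b|2a|2a|a1|
→ t1 |2a|2a|5b|a1|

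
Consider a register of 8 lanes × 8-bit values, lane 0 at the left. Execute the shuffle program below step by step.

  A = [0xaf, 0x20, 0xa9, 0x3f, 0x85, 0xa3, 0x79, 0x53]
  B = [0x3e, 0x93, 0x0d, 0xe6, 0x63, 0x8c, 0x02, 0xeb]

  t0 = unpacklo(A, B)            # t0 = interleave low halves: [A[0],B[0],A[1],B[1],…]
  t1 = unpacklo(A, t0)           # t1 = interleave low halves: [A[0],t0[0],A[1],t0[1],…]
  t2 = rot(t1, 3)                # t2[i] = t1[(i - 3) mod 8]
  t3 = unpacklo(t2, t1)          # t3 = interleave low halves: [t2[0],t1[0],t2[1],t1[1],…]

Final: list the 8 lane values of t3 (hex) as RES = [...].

RES = [ 0x20  0xaf  0x3f  0xaf  0x93  0x20  0xaf  0x3e ]

  t0: af 3e 20 93 a9 0d 3f e6
  t1: af af 20 3e a9 20 3f 93
  t2: 20 3f 93 af af 20 3e a9
  t3: 20 af 3f af 93 20 af 3e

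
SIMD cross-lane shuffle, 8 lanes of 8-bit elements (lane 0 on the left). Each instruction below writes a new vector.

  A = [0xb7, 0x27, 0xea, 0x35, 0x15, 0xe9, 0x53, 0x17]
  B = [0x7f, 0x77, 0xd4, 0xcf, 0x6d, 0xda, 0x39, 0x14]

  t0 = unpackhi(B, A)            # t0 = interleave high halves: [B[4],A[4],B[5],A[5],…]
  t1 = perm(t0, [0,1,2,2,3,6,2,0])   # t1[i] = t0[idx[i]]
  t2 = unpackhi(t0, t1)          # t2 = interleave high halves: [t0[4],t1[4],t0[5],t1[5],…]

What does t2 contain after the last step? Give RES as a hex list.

t0 = [0x6d, 0x15, 0xda, 0xe9, 0x39, 0x53, 0x14, 0x17]
t1 = [0x6d, 0x15, 0xda, 0xda, 0xe9, 0x14, 0xda, 0x6d]
t2 = [0x39, 0xe9, 0x53, 0x14, 0x14, 0xda, 0x17, 0x6d]

RES = [0x39, 0xe9, 0x53, 0x14, 0x14, 0xda, 0x17, 0x6d]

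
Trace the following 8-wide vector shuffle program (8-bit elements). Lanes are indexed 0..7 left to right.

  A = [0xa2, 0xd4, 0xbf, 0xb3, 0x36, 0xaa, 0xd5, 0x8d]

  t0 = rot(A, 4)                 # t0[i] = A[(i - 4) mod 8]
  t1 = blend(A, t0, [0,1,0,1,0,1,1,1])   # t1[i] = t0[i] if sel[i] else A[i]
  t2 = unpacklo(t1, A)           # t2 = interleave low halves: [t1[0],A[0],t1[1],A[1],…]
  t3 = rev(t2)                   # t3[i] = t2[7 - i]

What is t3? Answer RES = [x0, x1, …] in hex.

→ t0 |36|aa|d5|8d|a2|d4|bf|b3|
→ t1 |a2|aa|bf|8d|36|d4|bf|b3|
→ t2 |a2|a2|aa|d4|bf|bf|8d|b3|
→ t3 |b3|8d|bf|bf|d4|aa|a2|a2|

RES = [0xb3, 0x8d, 0xbf, 0xbf, 0xd4, 0xaa, 0xa2, 0xa2]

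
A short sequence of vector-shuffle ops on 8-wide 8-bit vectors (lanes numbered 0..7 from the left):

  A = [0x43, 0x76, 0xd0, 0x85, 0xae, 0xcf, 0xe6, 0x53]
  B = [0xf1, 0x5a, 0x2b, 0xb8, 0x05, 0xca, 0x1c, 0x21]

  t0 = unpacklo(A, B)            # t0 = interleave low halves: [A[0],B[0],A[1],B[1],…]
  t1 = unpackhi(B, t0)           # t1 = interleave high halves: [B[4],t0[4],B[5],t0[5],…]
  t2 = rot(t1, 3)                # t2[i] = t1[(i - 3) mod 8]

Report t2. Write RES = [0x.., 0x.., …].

RES = [0x85, 0x21, 0xb8, 0x05, 0xd0, 0xca, 0x2b, 0x1c]

t0 = [0x43, 0xf1, 0x76, 0x5a, 0xd0, 0x2b, 0x85, 0xb8]
t1 = [0x05, 0xd0, 0xca, 0x2b, 0x1c, 0x85, 0x21, 0xb8]
t2 = [0x85, 0x21, 0xb8, 0x05, 0xd0, 0xca, 0x2b, 0x1c]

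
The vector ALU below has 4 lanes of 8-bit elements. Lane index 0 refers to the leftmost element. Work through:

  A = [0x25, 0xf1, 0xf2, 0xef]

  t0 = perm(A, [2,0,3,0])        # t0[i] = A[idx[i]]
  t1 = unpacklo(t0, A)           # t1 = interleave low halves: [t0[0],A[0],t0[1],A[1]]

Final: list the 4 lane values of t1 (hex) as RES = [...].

→ t0 |f2|25|ef|25|
→ t1 |f2|25|25|f1|

RES = [ 0xf2  0x25  0x25  0xf1 ]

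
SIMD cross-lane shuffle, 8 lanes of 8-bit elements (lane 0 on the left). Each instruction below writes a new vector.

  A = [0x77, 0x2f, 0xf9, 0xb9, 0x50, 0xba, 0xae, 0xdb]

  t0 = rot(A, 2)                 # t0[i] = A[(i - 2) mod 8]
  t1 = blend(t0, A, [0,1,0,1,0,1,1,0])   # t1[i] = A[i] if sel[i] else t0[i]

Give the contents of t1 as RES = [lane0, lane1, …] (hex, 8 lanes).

  t0: ae db 77 2f f9 b9 50 ba
  t1: ae 2f 77 b9 f9 ba ae ba

RES = [0xae, 0x2f, 0x77, 0xb9, 0xf9, 0xba, 0xae, 0xba]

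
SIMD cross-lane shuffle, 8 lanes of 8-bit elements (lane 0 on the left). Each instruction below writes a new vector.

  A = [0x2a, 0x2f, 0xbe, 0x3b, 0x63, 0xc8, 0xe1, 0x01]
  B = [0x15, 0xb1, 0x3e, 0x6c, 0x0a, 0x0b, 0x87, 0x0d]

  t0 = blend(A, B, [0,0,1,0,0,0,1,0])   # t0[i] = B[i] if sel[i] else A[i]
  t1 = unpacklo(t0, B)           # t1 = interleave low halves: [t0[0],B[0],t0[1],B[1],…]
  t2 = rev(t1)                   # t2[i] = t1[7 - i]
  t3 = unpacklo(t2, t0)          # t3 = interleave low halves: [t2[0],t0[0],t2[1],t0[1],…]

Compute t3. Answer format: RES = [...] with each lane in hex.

RES = [0x6c, 0x2a, 0x3b, 0x2f, 0x3e, 0x3e, 0x3e, 0x3b]

  t0: 2a 2f 3e 3b 63 c8 87 01
  t1: 2a 15 2f b1 3e 3e 3b 6c
  t2: 6c 3b 3e 3e b1 2f 15 2a
  t3: 6c 2a 3b 2f 3e 3e 3e 3b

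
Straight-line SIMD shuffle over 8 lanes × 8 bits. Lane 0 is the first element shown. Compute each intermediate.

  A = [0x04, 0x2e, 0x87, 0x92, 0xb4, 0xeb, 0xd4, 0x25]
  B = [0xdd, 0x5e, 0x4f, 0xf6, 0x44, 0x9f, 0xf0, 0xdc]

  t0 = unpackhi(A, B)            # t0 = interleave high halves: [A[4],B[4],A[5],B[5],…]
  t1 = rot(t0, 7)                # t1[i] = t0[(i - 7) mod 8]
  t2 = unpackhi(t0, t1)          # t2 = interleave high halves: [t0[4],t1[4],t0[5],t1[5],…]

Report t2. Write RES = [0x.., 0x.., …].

t0 = [0xb4, 0x44, 0xeb, 0x9f, 0xd4, 0xf0, 0x25, 0xdc]
t1 = [0x44, 0xeb, 0x9f, 0xd4, 0xf0, 0x25, 0xdc, 0xb4]
t2 = [0xd4, 0xf0, 0xf0, 0x25, 0x25, 0xdc, 0xdc, 0xb4]

RES = [ 0xd4  0xf0  0xf0  0x25  0x25  0xdc  0xdc  0xb4 ]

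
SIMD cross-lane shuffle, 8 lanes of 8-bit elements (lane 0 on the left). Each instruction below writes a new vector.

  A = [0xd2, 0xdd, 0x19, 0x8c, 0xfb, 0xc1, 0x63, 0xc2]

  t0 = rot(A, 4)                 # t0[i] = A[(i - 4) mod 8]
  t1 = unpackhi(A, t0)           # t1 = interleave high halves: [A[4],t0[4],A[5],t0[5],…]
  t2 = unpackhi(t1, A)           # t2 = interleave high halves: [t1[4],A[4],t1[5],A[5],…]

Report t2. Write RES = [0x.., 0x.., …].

RES = [0x63, 0xfb, 0x19, 0xc1, 0xc2, 0x63, 0x8c, 0xc2]

t0 = [0xfb, 0xc1, 0x63, 0xc2, 0xd2, 0xdd, 0x19, 0x8c]
t1 = [0xfb, 0xd2, 0xc1, 0xdd, 0x63, 0x19, 0xc2, 0x8c]
t2 = [0x63, 0xfb, 0x19, 0xc1, 0xc2, 0x63, 0x8c, 0xc2]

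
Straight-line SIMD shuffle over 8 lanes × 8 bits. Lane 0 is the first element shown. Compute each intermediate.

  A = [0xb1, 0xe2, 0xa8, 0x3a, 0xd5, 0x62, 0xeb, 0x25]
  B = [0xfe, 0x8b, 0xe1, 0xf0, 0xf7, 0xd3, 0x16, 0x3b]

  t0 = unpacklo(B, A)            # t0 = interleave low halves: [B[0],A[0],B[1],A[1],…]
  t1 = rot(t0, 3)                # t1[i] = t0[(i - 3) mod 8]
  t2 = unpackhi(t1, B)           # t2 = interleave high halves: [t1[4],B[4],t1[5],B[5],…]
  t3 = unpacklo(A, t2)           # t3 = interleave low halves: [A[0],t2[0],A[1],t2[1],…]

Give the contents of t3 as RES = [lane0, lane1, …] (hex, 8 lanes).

→ t0 |fe|b1|8b|e2|e1|a8|f0|3a|
→ t1 |a8|f0|3a|fe|b1|8b|e2|e1|
→ t2 |b1|f7|8b|d3|e2|16|e1|3b|
→ t3 |b1|b1|e2|f7|a8|8b|3a|d3|

RES = [0xb1, 0xb1, 0xe2, 0xf7, 0xa8, 0x8b, 0x3a, 0xd3]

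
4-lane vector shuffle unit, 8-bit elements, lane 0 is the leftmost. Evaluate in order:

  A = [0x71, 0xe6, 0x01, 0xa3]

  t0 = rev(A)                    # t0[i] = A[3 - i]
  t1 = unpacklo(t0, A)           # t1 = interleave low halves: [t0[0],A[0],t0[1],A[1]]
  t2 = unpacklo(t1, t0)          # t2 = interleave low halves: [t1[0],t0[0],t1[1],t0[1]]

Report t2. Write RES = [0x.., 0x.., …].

→ t0 |a3|01|e6|71|
→ t1 |a3|71|01|e6|
→ t2 |a3|a3|71|01|

RES = [0xa3, 0xa3, 0x71, 0x01]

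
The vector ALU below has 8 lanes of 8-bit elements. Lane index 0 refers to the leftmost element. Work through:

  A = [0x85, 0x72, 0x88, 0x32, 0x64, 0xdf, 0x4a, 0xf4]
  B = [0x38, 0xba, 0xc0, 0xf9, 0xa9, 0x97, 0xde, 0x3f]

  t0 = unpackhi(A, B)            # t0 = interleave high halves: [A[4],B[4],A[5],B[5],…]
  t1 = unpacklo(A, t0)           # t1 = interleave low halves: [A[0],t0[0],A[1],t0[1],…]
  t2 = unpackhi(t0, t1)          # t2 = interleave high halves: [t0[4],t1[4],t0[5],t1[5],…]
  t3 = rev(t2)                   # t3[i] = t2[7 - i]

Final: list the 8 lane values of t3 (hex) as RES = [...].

  t0: 64 a9 df 97 4a de f4 3f
  t1: 85 64 72 a9 88 df 32 97
  t2: 4a 88 de df f4 32 3f 97
  t3: 97 3f 32 f4 df de 88 4a

RES = [ 0x97  0x3f  0x32  0xf4  0xdf  0xde  0x88  0x4a ]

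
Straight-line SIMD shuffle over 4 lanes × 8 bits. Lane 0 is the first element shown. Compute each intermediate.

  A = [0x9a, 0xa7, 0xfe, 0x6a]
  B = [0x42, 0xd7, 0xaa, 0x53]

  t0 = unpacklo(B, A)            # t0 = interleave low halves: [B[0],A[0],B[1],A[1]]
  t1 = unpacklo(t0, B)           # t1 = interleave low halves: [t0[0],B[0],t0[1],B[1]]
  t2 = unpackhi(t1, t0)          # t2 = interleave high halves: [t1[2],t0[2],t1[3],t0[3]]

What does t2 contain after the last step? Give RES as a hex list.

RES = [ 0x9a  0xd7  0xd7  0xa7 ]

t0 = [0x42, 0x9a, 0xd7, 0xa7]
t1 = [0x42, 0x42, 0x9a, 0xd7]
t2 = [0x9a, 0xd7, 0xd7, 0xa7]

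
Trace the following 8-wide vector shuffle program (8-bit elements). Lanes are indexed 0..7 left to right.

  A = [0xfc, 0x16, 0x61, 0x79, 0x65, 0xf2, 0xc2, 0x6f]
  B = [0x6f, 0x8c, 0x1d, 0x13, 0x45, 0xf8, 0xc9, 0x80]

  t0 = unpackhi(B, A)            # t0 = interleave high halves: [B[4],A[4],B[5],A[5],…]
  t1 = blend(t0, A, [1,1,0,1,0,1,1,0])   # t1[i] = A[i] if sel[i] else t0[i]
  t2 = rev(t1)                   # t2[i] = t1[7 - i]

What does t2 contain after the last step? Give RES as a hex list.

RES = [0x6f, 0xc2, 0xf2, 0xc9, 0x79, 0xf8, 0x16, 0xfc]

t0 = [0x45, 0x65, 0xf8, 0xf2, 0xc9, 0xc2, 0x80, 0x6f]
t1 = [0xfc, 0x16, 0xf8, 0x79, 0xc9, 0xf2, 0xc2, 0x6f]
t2 = [0x6f, 0xc2, 0xf2, 0xc9, 0x79, 0xf8, 0x16, 0xfc]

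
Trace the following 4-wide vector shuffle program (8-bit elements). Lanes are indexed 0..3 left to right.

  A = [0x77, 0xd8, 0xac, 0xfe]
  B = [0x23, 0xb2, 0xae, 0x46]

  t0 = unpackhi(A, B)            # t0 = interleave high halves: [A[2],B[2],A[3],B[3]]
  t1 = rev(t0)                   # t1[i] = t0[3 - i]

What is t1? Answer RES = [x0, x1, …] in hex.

RES = [ 0x46  0xfe  0xae  0xac ]

t0 = [0xac, 0xae, 0xfe, 0x46]
t1 = [0x46, 0xfe, 0xae, 0xac]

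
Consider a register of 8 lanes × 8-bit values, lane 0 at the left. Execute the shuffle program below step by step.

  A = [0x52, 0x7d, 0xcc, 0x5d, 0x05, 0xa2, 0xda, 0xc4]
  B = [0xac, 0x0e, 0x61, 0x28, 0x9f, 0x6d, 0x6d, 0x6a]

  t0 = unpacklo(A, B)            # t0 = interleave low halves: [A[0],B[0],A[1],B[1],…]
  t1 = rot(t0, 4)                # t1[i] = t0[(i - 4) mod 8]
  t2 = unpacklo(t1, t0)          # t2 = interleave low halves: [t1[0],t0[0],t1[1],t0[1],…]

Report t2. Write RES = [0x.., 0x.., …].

RES = [0xcc, 0x52, 0x61, 0xac, 0x5d, 0x7d, 0x28, 0x0e]

t0 = [0x52, 0xac, 0x7d, 0x0e, 0xcc, 0x61, 0x5d, 0x28]
t1 = [0xcc, 0x61, 0x5d, 0x28, 0x52, 0xac, 0x7d, 0x0e]
t2 = [0xcc, 0x52, 0x61, 0xac, 0x5d, 0x7d, 0x28, 0x0e]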